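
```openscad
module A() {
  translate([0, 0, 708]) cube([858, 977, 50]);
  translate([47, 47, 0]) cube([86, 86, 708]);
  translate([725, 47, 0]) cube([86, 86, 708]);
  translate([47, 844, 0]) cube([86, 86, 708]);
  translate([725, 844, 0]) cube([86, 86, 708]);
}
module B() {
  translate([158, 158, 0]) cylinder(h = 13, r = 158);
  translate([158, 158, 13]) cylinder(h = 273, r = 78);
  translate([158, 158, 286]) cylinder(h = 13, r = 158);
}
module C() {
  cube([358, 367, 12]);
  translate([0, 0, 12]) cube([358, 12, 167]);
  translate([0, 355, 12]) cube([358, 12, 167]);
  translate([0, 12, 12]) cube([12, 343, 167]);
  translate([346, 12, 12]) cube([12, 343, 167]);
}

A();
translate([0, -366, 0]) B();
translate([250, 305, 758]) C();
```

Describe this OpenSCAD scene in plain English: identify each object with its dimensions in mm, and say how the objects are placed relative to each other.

A is a rectangular dining table. The top is 858×977×50 mm with its upper surface at z = 758 mm. It stands on four 86×86 mm square legs, each inset 47 mm from the nearest pair of top edges, running from the floor to the underside of the top.

B is a spool: two coaxial disc flanges of radius 158 mm and thickness 13 mm, joined by a core cylinder of radius 78 mm and height 273 mm. The lower flange rests on z = 0 and the three cylinders share a vertical axis.

C is an open-topped rectangular box: outside dimensions 358×367×179 mm, with a uniform wall and base thickness of 12 mm. The base is a full 358×367 slab on the floor; four walls sit on top of the base. The front and back walls (the −y and +y sides) span the full width; the two side walls fit between them.

The spool is on the floor beside the table on its −y side. The open box is on top of the table, centred.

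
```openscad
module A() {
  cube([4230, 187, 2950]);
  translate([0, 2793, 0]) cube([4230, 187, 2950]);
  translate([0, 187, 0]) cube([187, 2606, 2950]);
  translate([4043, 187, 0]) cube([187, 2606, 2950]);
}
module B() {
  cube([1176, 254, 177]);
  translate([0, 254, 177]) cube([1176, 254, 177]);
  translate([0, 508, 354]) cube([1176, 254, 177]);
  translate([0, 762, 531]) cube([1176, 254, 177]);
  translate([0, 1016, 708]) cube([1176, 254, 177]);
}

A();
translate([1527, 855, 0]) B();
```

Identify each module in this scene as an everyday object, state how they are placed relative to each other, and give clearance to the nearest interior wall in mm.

A is a house frame. B is a staircase. The staircase sits inside the house frame, centred. The clearance to the nearest interior wall is 668 mm.

Clearances: x = 1340, y = 668; minimum 668 mm.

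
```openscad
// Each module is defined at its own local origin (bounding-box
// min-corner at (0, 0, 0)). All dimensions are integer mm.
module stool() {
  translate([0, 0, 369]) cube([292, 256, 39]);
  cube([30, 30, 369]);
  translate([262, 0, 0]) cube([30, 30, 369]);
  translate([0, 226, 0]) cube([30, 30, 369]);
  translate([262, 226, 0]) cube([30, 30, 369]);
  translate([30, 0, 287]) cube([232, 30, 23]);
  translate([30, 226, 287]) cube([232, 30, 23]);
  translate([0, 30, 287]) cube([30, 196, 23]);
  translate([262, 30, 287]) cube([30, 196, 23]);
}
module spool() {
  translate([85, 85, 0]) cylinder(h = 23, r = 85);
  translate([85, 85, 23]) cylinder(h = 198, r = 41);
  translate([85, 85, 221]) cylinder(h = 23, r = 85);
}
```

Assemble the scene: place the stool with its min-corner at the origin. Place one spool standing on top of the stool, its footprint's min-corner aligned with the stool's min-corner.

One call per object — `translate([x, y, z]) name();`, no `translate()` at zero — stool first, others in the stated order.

stool();
translate([0, 0, 408]) spool();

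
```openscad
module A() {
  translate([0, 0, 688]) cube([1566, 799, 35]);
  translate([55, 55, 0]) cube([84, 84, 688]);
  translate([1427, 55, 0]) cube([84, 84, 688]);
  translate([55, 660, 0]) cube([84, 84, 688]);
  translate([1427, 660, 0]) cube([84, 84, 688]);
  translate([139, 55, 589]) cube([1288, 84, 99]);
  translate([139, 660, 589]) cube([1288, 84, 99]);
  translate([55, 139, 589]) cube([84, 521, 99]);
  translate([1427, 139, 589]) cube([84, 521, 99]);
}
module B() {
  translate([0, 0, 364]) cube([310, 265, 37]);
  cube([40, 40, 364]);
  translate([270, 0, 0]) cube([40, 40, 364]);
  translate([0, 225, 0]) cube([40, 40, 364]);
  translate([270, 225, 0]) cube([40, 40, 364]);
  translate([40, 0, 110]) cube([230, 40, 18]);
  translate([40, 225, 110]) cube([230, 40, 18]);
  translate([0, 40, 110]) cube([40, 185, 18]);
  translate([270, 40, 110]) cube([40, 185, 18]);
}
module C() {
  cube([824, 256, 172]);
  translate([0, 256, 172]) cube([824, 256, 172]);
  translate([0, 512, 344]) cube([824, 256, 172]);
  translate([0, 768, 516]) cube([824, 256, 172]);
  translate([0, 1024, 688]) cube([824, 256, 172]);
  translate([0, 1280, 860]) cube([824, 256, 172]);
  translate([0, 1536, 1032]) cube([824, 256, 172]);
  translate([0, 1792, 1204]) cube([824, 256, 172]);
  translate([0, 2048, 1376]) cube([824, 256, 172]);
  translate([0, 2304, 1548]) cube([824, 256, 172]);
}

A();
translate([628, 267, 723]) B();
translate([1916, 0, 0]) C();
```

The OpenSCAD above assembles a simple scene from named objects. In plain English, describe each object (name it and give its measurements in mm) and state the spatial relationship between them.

A is a rectangular dining table. The top is 1566×799×35 mm with its upper surface at z = 723 mm. It stands on four 84×84 mm square legs, each inset 55 mm from the nearest pair of top edges, running from the floor to the underside of the top. Four apron rails, 84 mm thick and 99 mm tall, run between adjacent legs with their top edges flush with the underside of the top and their outer faces flush with the legs' outer faces.

B is a simple wooden stool: a rectangular seat 310 mm (x) by 265 mm (y), 37 mm thick, top face at z = 401 mm, on four square legs, each 40×40 mm in cross-section. The legs rest on z = 0, each flush with a corner of the seat. Four stretchers, 40 mm wide and 18 mm tall, connect adjacent legs with their undersides at z = 110 mm, each running between the inner faces of the legs it joins and aligned with the legs' outer faces on the other axis.

C is a straight staircase of 10 solid steps. Each step is 824 mm wide (x), 256 mm deep (y, the going) and 172 mm tall (the rise). The first step rests on the floor; each subsequent step sits one going further in +y and one rise higher in +z, directly behind and above the previous step with no overlap.

The stool is on top of the table, centred. The staircase is on the floor beside the table on its +x side.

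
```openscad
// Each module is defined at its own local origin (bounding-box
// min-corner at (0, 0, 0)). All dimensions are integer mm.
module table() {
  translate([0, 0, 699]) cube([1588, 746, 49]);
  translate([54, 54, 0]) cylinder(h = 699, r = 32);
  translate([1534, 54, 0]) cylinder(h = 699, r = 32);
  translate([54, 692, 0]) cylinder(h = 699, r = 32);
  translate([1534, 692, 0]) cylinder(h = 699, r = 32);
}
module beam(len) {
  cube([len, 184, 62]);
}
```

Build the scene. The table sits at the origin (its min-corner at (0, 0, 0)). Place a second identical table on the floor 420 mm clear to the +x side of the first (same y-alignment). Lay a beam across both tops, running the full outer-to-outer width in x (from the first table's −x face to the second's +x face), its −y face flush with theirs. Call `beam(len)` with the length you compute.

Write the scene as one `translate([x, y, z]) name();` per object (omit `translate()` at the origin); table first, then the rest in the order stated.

table();
translate([2008, 0, 0]) table();
translate([0, 0, 748]) beam(3596);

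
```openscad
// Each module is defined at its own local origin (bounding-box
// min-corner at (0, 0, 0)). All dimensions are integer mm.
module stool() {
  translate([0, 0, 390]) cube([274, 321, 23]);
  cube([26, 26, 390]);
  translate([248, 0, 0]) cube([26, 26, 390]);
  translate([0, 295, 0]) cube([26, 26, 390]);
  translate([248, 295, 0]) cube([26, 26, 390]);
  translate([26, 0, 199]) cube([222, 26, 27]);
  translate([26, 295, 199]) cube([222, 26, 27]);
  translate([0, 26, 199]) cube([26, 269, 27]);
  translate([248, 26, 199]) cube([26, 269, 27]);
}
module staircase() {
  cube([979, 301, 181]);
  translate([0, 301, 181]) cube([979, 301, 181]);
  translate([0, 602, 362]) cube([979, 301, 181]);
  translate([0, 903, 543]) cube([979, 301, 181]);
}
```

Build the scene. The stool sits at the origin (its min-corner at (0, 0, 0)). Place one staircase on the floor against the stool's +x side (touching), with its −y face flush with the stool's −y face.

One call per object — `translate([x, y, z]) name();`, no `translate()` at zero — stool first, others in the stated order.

stool();
translate([274, 0, 0]) staircase();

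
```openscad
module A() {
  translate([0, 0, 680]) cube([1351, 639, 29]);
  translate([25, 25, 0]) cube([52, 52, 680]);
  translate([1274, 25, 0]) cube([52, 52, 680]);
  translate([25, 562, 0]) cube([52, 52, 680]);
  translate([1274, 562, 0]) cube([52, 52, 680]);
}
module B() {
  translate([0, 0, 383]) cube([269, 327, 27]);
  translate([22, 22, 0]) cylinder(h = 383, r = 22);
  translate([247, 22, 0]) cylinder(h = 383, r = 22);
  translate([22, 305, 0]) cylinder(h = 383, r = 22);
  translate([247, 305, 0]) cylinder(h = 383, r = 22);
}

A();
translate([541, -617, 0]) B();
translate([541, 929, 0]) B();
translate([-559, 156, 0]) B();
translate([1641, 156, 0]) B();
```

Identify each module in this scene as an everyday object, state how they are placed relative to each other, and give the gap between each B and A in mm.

Each stool's nearest face is 290 mm from the table's bounding box.

A is a table. B is a stool. Four stools sit around the table at the −y, +y, −x, +x sides. The gap between each stool and the table is 290 mm.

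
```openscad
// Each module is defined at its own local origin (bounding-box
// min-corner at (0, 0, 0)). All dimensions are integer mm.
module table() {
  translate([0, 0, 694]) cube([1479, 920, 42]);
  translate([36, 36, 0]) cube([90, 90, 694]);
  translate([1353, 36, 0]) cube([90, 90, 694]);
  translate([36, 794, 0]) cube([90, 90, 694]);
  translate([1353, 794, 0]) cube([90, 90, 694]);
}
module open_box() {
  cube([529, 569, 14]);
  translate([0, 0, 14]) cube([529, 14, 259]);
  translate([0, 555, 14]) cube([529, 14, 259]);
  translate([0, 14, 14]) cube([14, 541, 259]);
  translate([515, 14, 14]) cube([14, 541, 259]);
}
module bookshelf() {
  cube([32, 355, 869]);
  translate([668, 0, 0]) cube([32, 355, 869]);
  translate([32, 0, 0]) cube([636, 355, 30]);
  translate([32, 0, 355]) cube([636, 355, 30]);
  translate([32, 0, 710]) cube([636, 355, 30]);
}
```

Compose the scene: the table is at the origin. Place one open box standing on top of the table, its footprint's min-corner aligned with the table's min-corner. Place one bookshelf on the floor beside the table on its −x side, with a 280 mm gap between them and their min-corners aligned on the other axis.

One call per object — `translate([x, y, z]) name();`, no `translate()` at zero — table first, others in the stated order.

table();
translate([0, 0, 736]) open_box();
translate([-980, 0, 0]) bookshelf();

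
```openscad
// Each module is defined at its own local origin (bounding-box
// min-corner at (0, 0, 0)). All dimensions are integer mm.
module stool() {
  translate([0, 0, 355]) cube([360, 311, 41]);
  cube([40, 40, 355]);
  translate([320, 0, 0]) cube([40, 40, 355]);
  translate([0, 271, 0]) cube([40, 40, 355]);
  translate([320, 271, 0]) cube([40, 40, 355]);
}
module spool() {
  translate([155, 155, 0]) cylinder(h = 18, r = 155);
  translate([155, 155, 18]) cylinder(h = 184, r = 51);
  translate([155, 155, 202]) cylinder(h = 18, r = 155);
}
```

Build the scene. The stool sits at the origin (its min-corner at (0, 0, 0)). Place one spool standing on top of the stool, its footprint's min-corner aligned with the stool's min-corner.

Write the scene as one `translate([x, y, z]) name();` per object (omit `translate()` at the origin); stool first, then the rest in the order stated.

stool();
translate([0, 0, 396]) spool();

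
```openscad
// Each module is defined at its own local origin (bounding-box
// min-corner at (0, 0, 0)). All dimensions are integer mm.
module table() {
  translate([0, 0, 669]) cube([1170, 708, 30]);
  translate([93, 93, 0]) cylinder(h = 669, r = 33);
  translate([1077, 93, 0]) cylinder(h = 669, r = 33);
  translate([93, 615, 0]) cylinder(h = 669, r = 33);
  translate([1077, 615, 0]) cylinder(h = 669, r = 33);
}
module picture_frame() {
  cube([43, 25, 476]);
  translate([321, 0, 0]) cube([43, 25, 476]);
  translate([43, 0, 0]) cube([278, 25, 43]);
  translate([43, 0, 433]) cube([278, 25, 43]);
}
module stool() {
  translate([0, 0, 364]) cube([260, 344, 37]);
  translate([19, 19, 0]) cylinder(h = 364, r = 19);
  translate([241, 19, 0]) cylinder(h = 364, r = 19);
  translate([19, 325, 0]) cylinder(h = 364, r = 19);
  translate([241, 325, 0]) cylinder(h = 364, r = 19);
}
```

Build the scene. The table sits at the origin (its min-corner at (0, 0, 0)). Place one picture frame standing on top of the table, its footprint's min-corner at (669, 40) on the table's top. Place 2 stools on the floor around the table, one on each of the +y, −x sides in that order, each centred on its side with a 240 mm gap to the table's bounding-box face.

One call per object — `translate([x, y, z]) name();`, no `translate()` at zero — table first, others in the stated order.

table();
translate([669, 40, 699]) picture_frame();
translate([455, 948, 0]) stool();
translate([-500, 182, 0]) stool();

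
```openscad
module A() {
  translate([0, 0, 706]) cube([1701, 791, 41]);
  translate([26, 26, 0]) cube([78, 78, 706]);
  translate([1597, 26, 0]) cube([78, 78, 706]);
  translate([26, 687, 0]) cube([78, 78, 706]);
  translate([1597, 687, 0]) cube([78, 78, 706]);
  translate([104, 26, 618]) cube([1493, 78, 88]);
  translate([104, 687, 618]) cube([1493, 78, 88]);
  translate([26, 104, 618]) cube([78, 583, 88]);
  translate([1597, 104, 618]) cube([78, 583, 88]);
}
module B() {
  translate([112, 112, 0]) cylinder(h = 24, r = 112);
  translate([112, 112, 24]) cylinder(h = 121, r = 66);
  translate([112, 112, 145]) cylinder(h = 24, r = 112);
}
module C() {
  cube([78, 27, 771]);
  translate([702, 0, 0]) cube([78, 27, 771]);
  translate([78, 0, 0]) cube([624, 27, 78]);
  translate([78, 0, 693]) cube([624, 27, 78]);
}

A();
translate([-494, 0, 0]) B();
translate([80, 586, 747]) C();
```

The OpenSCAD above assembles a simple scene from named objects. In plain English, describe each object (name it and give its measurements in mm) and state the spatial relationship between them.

A is a rectangular dining table. The top is 1701×791×41 mm with its upper surface at z = 747 mm. It stands on four 78×78 mm square legs, each inset 26 mm from the nearest pair of top edges, running from the floor to the underside of the top. Four apron rails, 78 mm thick and 88 mm tall, run between adjacent legs with their top edges flush with the underside of the top and their outer faces flush with the legs' outer faces.

B is a spool: two coaxial disc flanges of radius 112 mm and thickness 24 mm, joined by a core cylinder of radius 66 mm and height 121 mm. The lower flange rests on z = 0 and the three cylinders share a vertical axis.

C is a picture frame with a 624×615 mm rectangular opening (x by z) and a uniform 78 mm border on every side. Frame depth is 27 mm along y. It is built from two vertical stiles running the full outside height and two horizontal rails spanning the gap between the stiles.

The spool is on the floor beside the table on its −x side. The picture frame is on top of the table.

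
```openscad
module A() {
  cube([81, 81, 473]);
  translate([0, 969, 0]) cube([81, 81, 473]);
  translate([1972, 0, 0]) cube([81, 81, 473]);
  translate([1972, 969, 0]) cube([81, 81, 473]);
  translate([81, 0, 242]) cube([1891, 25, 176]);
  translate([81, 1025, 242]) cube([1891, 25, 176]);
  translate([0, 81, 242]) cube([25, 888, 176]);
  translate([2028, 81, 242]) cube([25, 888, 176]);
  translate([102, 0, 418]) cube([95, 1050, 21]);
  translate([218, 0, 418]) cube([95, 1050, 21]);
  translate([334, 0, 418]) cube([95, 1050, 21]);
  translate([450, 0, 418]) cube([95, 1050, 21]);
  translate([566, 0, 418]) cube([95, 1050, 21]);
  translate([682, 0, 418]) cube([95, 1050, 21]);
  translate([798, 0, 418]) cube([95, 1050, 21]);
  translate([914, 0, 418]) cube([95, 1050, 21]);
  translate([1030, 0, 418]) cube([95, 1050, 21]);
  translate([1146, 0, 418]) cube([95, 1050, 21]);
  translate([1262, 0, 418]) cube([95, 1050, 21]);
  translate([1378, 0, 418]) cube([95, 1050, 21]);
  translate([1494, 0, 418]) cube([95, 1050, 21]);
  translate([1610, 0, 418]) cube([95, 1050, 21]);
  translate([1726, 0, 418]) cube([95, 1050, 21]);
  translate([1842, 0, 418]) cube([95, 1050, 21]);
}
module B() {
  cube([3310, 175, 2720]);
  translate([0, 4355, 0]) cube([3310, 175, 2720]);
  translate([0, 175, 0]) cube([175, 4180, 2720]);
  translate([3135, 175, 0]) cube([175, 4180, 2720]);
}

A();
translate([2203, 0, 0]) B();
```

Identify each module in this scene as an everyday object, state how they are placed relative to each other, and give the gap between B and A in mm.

A is a bed frame. B is a house frame. The house frame is on the floor beside the bed frame on its +x side. The gap between the house frame and the bed frame is 150 mm.

The house frame's nearest face is 150 mm from the bed frame's +x face.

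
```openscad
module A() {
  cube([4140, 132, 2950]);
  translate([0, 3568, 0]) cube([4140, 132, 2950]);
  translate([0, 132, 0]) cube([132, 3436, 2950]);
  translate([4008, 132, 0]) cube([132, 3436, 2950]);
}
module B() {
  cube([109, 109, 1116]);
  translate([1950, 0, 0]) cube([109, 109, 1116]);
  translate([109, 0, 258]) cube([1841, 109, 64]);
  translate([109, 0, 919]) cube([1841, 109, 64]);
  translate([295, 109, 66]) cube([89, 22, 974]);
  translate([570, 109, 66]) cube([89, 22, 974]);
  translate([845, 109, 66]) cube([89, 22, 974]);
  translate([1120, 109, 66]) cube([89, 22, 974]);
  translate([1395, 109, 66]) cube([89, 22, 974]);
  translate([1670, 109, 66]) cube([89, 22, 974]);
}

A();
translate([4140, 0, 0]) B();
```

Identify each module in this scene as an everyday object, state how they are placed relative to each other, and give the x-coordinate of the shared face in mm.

A is a house frame. B is a fence section. The fence section is against the house frame's +x side, with their −y faces flush. The x-coordinate of the shared face is 4140 mm.

The house frame's +x face and the fence section's −x face are both at x = 4140 mm.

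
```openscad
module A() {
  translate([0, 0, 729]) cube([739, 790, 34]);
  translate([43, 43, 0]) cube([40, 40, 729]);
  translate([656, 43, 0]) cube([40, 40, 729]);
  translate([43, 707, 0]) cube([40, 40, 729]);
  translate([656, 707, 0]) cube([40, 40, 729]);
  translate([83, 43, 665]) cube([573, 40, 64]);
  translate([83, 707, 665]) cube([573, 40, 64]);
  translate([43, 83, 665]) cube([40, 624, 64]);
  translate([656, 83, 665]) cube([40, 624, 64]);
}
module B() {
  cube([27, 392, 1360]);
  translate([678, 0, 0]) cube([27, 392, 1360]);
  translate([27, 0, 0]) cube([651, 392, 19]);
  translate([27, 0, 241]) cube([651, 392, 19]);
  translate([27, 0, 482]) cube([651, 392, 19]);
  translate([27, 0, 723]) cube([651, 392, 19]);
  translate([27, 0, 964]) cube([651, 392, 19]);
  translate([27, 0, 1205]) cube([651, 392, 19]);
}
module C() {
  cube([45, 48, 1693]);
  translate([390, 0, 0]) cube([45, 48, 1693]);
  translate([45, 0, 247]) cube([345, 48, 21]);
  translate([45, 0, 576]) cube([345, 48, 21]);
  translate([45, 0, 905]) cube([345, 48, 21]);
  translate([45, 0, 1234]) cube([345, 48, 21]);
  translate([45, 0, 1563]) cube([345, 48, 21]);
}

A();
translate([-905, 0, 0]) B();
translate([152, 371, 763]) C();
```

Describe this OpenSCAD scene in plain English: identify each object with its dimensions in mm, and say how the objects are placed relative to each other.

A is a table with a 739×790 mm rectangular top, 34 mm thick, top surface at z = 763 mm, supported by four 40×40 mm square legs, each inset 43 mm from the nearest pair of top edges, running from the floor. Four apron rails, 40 mm thick and 64 mm tall, run between adjacent legs with their top edges flush with the underside of the top and their outer faces flush with the legs' outer faces.

B is an open bookshelf. Two side panels, each 27 mm thick, 392 mm deep and 1360 mm tall, stand 705 mm apart (outside-to-outside). Between them sit 6 shelves, each 19 mm thick and 392 mm deep, spanning the full gap between the sides. The bottom shelf rests on the floor (its underside at z = 0) and the clear gap between one shelf's top and the next shelf's underside is 222 mm.

C is a straight ladder. Two 45×48 mm vertical rails, 1693 mm tall, stand 435 mm apart (outside-to-outside) with their front faces coplanar on the −y side. 5 rungs, each 48 mm deep and 21 mm tall, span between the inner faces of the rails, front faces flush with the rails. The lowest rung's underside is at z = 247 mm and rungs are spaced 329 mm apart (underside to underside).

The bookshelf is on the floor beside the table on its −x side. The ladder is on top of the table, centred.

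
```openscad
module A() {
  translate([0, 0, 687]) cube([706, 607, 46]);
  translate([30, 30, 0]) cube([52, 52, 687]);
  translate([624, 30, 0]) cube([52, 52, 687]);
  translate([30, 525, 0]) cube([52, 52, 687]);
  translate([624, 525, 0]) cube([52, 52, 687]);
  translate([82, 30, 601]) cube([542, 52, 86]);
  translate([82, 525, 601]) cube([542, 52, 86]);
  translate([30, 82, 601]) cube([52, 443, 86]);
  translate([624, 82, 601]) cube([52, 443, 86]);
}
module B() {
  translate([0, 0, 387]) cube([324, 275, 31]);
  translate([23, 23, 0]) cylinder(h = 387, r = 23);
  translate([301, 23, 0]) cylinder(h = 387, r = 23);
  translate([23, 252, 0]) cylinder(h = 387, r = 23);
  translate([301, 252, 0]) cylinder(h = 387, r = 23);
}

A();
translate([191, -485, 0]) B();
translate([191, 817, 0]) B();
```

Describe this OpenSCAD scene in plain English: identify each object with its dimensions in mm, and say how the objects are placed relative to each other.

A is a table: top 706 mm (x) × 607 mm (y), 46 mm thick, upper face at z = 733 mm, on four 52×52 mm square legs, each inset 30 mm from the nearest pair of top edges, running from z = 0 to the bottom of the top. Four apron rails, 52 mm thick and 86 mm tall, run between adjacent legs with their top edges flush with the underside of the top and their outer faces flush with the legs' outer faces.

B is a four-legged stool. The seat is 324×275 mm, 31 mm thick, top at z = 418 mm. It stands on four round legs, each 46 mm in diameter, from z = 0 to the seat underside, each leg's axis is inset half a diameter from the nearest pair of seat edges (so the leg's bounding box is flush with the corner).

Two stools sit around the table at the −y, +y sides.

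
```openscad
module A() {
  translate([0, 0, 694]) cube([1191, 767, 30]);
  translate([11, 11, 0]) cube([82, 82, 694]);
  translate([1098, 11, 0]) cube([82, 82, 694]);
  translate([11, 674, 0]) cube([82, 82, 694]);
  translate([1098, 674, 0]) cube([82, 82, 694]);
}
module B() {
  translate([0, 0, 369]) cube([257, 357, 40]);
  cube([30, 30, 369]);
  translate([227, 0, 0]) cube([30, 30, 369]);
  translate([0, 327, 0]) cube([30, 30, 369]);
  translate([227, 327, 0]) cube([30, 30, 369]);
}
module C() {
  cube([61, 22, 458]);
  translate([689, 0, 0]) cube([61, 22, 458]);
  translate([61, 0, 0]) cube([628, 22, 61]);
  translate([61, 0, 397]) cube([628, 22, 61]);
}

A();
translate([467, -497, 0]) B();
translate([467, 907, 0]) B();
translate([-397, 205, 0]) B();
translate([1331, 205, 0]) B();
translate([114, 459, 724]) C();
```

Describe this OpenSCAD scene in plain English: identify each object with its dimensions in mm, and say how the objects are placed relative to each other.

A is a table: top 1191 mm (x) × 767 mm (y), 30 mm thick, upper face at z = 724 mm, on four 82×82 mm square legs, each inset 11 mm from the nearest pair of top edges, running from z = 0 to the bottom of the top.

B is a four-legged stool. The seat is 257×357 mm, 40 mm thick, top at z = 409 mm. It stands on four square legs, each 30×30 mm in cross-section, from z = 0 to the seat underside, each flush with a corner of the seat.

C is a rectangular picture frame lying in the x–z plane (depth along y). The opening is 628 mm wide (x) by 336 mm tall (z), surrounded by a border 61 mm wide on all four sides. The frame is 22 mm deep and is made of two full-height vertical stiles with two horizontal rails fitted between them.

Four stools sit around the table at the −y, +y, −x, +x sides. The picture frame is on top of the table.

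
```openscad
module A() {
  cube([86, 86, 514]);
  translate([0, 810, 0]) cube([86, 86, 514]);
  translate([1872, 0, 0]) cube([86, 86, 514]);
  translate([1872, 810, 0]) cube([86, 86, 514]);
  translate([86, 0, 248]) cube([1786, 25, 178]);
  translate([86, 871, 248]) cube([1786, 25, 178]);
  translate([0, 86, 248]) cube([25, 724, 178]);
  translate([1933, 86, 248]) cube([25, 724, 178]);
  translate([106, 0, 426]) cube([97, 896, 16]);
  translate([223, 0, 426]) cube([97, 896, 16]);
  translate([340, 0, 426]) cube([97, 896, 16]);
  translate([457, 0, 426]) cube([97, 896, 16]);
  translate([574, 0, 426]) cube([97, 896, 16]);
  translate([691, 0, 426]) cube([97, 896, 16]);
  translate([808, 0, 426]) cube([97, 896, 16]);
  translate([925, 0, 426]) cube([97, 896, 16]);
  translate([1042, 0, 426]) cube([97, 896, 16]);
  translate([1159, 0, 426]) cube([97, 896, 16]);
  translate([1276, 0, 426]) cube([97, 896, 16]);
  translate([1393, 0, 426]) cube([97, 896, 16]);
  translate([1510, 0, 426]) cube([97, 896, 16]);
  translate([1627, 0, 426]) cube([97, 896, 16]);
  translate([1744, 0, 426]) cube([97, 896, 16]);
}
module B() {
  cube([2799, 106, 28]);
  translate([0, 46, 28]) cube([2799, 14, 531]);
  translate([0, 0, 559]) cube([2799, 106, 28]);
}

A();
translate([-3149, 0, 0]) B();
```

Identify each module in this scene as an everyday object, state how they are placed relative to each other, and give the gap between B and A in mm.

A is a bed frame. B is an I-beam. The I-beam is on the floor beside the bed frame on its −x side. The gap between the I-beam and the bed frame is 350 mm.

The I-beam's nearest face is 350 mm from the bed frame's −x face.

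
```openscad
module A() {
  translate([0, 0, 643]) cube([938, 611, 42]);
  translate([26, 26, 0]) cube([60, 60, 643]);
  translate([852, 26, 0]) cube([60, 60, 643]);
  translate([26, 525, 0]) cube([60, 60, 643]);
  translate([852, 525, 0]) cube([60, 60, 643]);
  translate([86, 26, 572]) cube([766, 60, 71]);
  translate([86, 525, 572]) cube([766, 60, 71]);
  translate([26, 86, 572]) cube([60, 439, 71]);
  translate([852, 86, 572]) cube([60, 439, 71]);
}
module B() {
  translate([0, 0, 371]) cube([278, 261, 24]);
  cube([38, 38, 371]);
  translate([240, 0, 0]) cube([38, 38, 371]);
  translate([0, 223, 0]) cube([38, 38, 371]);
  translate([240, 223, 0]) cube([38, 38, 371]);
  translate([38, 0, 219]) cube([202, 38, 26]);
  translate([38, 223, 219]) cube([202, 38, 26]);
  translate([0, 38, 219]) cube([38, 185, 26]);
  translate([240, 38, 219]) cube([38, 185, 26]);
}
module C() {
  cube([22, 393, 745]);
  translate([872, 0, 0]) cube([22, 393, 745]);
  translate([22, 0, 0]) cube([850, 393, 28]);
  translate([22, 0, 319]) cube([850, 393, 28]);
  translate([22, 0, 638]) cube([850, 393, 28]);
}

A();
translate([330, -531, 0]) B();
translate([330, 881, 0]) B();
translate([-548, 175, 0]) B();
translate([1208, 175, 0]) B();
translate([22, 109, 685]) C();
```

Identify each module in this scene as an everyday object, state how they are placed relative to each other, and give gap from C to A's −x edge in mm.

The bookshelf's min-x is at 22; the table's min-x is 0; gap = 22 mm.

A is a table. B is a stool. C is a bookshelf. Four stools sit around the table at the −y, +y, −x, +x sides. The bookshelf is on top of the table, centred. The gap from the bookshelf to the table's −x edge is 22 mm.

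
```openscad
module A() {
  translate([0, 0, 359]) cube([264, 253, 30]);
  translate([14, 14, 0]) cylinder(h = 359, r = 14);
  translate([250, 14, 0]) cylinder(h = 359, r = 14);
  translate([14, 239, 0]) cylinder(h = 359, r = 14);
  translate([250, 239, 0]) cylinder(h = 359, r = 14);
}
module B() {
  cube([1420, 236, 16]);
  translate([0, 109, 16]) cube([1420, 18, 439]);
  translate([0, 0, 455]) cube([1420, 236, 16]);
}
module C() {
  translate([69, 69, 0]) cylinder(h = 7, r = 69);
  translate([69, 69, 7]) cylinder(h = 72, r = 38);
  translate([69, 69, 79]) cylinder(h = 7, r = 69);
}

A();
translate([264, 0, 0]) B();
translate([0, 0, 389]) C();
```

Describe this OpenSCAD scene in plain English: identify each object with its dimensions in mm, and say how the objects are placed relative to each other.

A is a four-legged stool. The seat is a 264×253×30 mm slab whose top surface is at z = 389 mm; four round legs, each 28 mm in diameter, run from the floor (z = 0) to the underside of the seat, each leg's axis is inset half a diameter from the nearest pair of seat edges (so the leg's bounding box is flush with the corner).

B is an I-beam lying along x, 1420 mm long. Overall section height 471 mm. Two flanges 236 mm wide (y) and 16 mm thick, one on the floor and one at the top; a web 18 mm thick runs between them, centred on the flange width.

C is a spool: two coaxial disc flanges of radius 69 mm and thickness 7 mm, joined by a core cylinder of radius 38 mm and height 72 mm. The lower flange rests on z = 0 and the three cylinders share a vertical axis.

The I-beam is against the stool's +x side, with their −y faces flush. The spool is on top of the stool.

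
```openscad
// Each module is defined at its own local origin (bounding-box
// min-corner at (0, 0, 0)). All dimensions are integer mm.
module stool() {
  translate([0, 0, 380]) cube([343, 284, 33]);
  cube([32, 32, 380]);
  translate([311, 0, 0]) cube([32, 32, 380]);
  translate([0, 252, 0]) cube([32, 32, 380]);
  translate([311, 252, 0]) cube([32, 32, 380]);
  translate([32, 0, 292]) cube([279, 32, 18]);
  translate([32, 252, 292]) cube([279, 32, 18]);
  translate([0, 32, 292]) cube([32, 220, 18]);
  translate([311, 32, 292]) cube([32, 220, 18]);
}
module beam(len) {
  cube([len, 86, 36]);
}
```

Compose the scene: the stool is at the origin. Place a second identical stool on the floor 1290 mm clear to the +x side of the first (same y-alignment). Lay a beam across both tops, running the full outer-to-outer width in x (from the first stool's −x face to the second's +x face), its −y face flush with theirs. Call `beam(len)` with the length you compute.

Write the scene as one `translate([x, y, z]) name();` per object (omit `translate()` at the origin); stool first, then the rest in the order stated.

stool();
translate([1633, 0, 0]) stool();
translate([0, 0, 413]) beam(1976);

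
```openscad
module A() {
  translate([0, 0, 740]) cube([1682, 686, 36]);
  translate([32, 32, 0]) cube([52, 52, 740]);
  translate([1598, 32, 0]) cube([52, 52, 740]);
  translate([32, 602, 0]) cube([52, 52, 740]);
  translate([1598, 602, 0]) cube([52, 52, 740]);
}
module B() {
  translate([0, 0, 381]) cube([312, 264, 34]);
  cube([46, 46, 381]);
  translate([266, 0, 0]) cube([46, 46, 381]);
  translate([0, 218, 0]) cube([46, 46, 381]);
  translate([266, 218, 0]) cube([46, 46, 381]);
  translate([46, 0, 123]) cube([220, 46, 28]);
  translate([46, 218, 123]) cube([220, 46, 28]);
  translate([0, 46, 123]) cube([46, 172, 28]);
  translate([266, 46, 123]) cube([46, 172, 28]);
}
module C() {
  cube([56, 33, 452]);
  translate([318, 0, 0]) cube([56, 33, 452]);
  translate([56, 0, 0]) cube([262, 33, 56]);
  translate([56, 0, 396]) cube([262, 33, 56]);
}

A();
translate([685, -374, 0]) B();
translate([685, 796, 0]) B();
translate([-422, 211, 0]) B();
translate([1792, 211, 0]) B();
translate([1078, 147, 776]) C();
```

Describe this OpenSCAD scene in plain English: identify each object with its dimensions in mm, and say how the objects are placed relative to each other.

A is a rectangular dining table. The top is 1682×686×36 mm with its upper surface at z = 776 mm. It stands on four 52×52 mm square legs, each inset 32 mm from the nearest pair of top edges, running from the floor to the underside of the top.

B is a simple wooden stool: a rectangular seat 312 mm (x) by 264 mm (y), 34 mm thick, top face at z = 415 mm, on four square legs, each 46×46 mm in cross-section. The legs rest on z = 0, each flush with a corner of the seat. Four stretchers, 46 mm wide and 28 mm tall, connect adjacent legs with their undersides at z = 123 mm, each running between the inner faces of the legs it joins and aligned with the legs' outer faces on the other axis.

C is a rectangular picture frame lying in the x–z plane (depth along y). The opening is 262 mm wide (x) by 340 mm tall (z), surrounded by a border 56 mm wide on all four sides. The frame is 33 mm deep and is made of two full-height vertical stiles with two horizontal rails fitted between them.

Four stools sit around the table at the −y, +y, −x, +x sides. The picture frame is on top of the table.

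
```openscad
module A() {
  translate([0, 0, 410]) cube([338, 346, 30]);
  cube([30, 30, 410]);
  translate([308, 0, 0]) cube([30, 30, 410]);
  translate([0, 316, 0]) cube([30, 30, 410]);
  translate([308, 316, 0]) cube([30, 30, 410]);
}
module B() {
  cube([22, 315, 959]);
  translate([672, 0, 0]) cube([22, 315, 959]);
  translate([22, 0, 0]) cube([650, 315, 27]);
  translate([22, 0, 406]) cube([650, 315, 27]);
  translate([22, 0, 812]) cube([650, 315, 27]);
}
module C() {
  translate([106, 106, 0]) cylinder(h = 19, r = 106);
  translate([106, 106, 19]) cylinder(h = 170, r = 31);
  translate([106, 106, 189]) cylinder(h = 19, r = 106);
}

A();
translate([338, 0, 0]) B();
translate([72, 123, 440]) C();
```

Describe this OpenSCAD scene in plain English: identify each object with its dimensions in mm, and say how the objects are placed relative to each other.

A is a four-legged stool. The seat is 338×346 mm, 30 mm thick, top at z = 440 mm. It stands on four square legs, each 30×30 mm in cross-section, from z = 0 to the seat underside, each flush with a corner of the seat.

B is an open bookshelf. Two side panels, each 22 mm thick, 315 mm deep and 959 mm tall, stand 694 mm apart (outside-to-outside). Between them sit 3 shelves, each 27 mm thick and 315 mm deep, spanning the full gap between the sides. The bottom shelf rests on the floor (its underside at z = 0) and the clear gap between one shelf's top and the next shelf's underside is 379 mm.

C is a spool: two coaxial disc flanges of radius 106 mm and thickness 19 mm, joined by a core cylinder of radius 31 mm and height 170 mm. The lower flange rests on z = 0 and the three cylinders share a vertical axis.

The bookshelf is against the stool's +x side, with their −y faces flush. The spool is on top of the stool.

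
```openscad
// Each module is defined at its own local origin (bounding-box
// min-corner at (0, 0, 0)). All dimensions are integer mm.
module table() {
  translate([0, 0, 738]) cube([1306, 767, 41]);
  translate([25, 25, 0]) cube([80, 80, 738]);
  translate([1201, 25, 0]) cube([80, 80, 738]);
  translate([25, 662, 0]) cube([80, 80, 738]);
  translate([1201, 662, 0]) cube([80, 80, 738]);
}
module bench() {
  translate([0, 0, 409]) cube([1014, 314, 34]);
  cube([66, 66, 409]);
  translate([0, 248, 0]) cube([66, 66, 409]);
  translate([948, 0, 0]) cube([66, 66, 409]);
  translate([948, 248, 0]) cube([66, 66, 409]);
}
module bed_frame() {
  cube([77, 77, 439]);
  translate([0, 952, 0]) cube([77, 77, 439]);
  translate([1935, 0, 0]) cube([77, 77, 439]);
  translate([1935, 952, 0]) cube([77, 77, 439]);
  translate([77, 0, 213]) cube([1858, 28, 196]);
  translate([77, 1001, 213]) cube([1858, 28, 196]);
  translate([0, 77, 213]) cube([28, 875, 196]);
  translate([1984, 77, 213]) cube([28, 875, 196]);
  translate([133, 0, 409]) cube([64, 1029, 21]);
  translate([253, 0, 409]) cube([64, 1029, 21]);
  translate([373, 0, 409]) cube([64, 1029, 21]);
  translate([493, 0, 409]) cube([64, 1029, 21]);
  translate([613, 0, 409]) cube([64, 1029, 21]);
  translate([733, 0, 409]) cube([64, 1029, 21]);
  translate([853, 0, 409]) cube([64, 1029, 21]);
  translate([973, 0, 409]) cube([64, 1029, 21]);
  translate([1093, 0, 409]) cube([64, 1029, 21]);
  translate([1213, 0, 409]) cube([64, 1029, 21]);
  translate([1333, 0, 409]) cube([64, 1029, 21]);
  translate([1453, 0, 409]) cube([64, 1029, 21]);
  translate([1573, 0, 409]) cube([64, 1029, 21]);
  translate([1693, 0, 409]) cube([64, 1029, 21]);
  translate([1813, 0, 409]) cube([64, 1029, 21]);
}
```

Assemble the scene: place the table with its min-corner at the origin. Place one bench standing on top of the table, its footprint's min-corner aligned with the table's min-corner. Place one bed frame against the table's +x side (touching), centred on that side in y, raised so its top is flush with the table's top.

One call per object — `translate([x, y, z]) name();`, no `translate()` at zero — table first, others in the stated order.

table();
translate([0, 0, 779]) bench();
translate([1306, -131, 340]) bed_frame();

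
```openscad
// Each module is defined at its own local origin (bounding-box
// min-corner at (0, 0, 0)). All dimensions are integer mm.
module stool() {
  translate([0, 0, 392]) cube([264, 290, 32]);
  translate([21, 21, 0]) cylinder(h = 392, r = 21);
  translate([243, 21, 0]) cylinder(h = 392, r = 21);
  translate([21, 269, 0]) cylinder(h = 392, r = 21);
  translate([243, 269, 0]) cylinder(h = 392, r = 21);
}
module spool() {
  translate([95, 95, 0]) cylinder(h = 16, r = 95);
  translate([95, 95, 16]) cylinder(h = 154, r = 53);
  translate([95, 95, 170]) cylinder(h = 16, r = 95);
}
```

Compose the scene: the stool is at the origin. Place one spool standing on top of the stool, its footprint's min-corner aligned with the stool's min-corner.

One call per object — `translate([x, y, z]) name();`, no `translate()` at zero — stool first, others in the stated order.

stool();
translate([0, 0, 424]) spool();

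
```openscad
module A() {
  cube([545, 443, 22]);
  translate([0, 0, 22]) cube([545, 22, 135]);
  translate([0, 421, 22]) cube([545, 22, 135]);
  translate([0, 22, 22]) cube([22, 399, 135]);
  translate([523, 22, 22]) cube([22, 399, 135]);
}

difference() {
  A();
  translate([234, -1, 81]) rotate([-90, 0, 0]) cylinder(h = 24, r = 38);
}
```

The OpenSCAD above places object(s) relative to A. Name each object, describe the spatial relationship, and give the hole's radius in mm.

The subtracted cylinder has r = 38 mm.

A is an open box. The open box has a circular hole through its front wall. The hole's radius is 38 mm.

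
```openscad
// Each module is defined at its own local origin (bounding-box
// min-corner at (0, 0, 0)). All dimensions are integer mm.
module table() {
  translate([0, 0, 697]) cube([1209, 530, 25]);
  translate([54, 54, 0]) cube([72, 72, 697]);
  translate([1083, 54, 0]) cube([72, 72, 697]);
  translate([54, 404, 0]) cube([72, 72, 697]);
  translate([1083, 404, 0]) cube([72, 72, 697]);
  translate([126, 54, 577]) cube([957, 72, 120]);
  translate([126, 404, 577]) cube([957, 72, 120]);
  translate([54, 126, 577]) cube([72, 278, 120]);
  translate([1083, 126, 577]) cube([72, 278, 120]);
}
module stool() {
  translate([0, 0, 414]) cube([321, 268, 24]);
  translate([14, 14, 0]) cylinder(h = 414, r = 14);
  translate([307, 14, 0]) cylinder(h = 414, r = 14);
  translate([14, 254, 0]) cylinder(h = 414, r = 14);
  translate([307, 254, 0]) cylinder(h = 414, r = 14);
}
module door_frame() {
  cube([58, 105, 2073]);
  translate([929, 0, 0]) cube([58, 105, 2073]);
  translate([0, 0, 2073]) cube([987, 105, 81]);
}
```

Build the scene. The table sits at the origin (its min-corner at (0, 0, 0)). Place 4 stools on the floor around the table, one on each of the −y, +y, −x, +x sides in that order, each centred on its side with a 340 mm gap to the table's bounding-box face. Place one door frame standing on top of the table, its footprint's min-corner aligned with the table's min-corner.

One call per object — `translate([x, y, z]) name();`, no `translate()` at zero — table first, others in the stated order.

table();
translate([444, -608, 0]) stool();
translate([444, 870, 0]) stool();
translate([-661, 131, 0]) stool();
translate([1549, 131, 0]) stool();
translate([0, 0, 722]) door_frame();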